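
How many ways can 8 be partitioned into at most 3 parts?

Listing the qualifying partitions of 8:
8
7, 1
6, 2
6, 1, 1
5, 3
5, 2, 1
4, 4
4, 3, 1
4, 2, 2
3, 3, 2

10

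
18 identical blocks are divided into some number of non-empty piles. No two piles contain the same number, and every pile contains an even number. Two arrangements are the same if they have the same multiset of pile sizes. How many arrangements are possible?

8

Listing the qualifying partitions of 18:
18
16, 2
14, 4
12, 6
12, 4, 2
10, 8
10, 6, 2
8, 6, 4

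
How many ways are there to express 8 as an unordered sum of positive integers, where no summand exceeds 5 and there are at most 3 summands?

6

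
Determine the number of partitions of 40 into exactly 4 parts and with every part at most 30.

455

A full systematic count gives 455.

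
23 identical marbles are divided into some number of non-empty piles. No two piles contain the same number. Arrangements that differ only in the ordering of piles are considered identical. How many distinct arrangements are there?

Direct enumeration gives 104 partitions.

104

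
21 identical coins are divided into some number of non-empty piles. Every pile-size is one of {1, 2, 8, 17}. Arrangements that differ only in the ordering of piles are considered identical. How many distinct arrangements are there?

24

They are:
17, 2, 2
17, 2, 1, 1
17, 1, 1, 1, 1
8, 8, 2, 2, 1
8, 8, 2, 1, 1, 1
8, 8, 1, 1, 1, 1, 1
8, 2, 2, 2, 2, 2, 2, 1
8, 2, 2, 2, 2, 2, 1, 1, 1
8, 2, 2, 2, 2, 1, 1, 1, 1, 1
8, 2, 2, 2, 1, 1, 1, 1, 1, 1, 1
8, 2, 2, 1, 1, 1, 1, 1, 1, 1, 1, 1
8, 2, 1, 1, 1, 1, 1, 1, 1, 1, 1, 1, 1
8, 1, 1, 1, 1, 1, 1, 1, 1, 1, 1, 1, 1, 1
2, 2, 2, 2, 2, 2, 2, 2, 2, 2, 1
2, 2, 2, 2, 2, 2, 2, 2, 2, 1, 1, 1
2, 2, 2, 2, 2, 2, 2, 2, 1, 1, 1, 1, 1
2, 2, 2, 2, 2, 2, 2, 1, 1, 1, 1, 1, 1, 1
2, 2, 2, 2, 2, 2, 1, 1, 1, 1, 1, 1, 1, 1, 1
2, 2, 2, 2, 2, 1, 1, 1, 1, 1, 1, 1, 1, 1, 1, 1
2, 2, 2, 2, 1, 1, 1, 1, 1, 1, 1, 1, 1, 1, 1, 1, 1
2, 2, 2, 1, 1, 1, 1, 1, 1, 1, 1, 1, 1, 1, 1, 1, 1, 1
2, 2, 1, 1, 1, 1, 1, 1, 1, 1, 1, 1, 1, 1, 1, 1, 1, 1, 1
2, 1, 1, 1, 1, 1, 1, 1, 1, 1, 1, 1, 1, 1, 1, 1, 1, 1, 1, 1
1, 1, 1, 1, 1, 1, 1, 1, 1, 1, 1, 1, 1, 1, 1, 1, 1, 1, 1, 1, 1
Counting gives 24.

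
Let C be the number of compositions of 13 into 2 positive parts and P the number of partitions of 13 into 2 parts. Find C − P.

6

Compositions: C(12,1) = 12.
Unordered (partitions into 2 parts): 6.
Difference: 12 − 6 = 6.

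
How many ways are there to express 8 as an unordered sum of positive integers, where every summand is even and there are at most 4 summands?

5

The partitions of 8 that satisfy the conditions:
8
6,2
4,4
4,2,2
2,2,2,2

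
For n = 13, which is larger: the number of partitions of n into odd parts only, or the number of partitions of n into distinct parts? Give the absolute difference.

Partitions of 13 into odd parts only: 18.
Partitions of 13 into distinct parts: 18.
|18 − 18| = 0.

0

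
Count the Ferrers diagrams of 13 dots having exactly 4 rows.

Enumerating:
10 + 1 + 1 + 1
9 + 2 + 1 + 1
8 + 3 + 1 + 1
8 + 2 + 2 + 1
7 + 4 + 1 + 1
7 + 3 + 2 + 1
7 + 2 + 2 + 2
6 + 5 + 1 + 1
6 + 4 + 2 + 1
6 + 3 + 3 + 1
6 + 3 + 2 + 2
5 + 5 + 2 + 1
5 + 4 + 3 + 1
5 + 4 + 2 + 2
5 + 3 + 3 + 2
4 + 4 + 4 + 1
4 + 4 + 3 + 2
4 + 3 + 3 + 3
Counting gives 18.

18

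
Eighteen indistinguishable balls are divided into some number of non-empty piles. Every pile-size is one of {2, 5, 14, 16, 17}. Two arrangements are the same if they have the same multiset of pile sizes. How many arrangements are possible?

4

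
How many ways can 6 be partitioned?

11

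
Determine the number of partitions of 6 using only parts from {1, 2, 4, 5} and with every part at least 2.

The partitions of 6 that satisfy the conditions:
4, 2
2, 2, 2

2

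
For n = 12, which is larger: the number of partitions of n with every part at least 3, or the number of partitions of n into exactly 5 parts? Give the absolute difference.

4

Partitions of 12 with every part at least 3: 9.
Partitions of 12 into exactly 5 parts: 13.
|9 − 13| = 4.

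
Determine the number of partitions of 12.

Direct enumeration gives 77 partitions.

77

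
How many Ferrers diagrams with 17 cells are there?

297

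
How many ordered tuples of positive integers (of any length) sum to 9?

256

Each of the 8 gaps between 9 units is either a break or not: 2^8 = 256.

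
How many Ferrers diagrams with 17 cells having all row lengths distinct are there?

38

There are too many to list fully; the first 12 (by largest part) are:
17
16,1
15,2
14,3
14,2,1
13,4
13,3,1
12,5
12,4,1
12,3,2
11,6
11,5,1
…and 26 more, for 38 total.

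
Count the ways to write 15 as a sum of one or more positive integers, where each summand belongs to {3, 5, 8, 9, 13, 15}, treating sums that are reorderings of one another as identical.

4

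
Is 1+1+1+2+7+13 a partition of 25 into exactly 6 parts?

The parts sum to 25, and the condition 'there are exactly 6 summands' holds.

Yes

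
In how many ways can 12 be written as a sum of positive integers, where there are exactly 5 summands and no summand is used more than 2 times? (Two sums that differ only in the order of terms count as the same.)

The partitions of 12 that satisfy the conditions:
6,2,2,1,1
5,3,2,1,1
4,4,2,1,1
4,3,3,1,1
4,3,2,2,1
That's 5 in total.

5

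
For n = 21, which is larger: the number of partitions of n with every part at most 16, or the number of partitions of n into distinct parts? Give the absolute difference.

704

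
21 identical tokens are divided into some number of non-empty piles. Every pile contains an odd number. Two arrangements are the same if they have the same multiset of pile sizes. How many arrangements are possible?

Systematic enumeration (by largest part, then next-largest, …) yields 76.

76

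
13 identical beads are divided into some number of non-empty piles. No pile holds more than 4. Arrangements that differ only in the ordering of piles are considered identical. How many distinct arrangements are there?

39

There are too many to list fully; the first 12 (by largest part) are:
4, 4, 4, 1
4, 4, 3, 2
4, 4, 3, 1, 1
4, 4, 2, 2, 1
4, 4, 2, 1, 1, 1
4, 4, 1, 1, 1, 1, 1
4, 3, 3, 3
4, 3, 3, 2, 1
4, 3, 3, 1, 1, 1
4, 3, 2, 2, 2
4, 3, 2, 2, 1, 1
4, 3, 2, 1, 1, 1, 1
…and 27 more, for 39 total.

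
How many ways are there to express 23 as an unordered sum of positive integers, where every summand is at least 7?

8

Listing the qualifying partitions of 23:
23
16 + 7
15 + 8
14 + 9
13 + 10
12 + 11
9 + 7 + 7
8 + 8 + 7
Counting gives 8.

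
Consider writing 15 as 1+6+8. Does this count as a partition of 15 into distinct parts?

The parts sum to 15, and the condition 'all summands are distinct' holds.

Yes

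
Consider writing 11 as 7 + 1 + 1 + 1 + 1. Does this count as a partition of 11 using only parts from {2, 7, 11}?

The parts sum to 11, and the condition 'each summand belongs to {2, 7, 11}' is violated.

No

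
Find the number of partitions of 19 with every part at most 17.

488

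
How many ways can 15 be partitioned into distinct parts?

There are too many to list fully; the first 12 (by largest part) are:
15
14+1
13+2
12+3
12+2+1
11+4
11+3+1
10+5
10+4+1
10+3+2
9+6
9+5+1
…and 15 more, for 27 total.

27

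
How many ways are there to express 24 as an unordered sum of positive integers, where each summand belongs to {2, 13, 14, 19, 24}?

3

Enumerating:
24
14 + 2 + 2 + 2 + 2 + 2
2 + 2 + 2 + 2 + 2 + 2 + 2 + 2 + 2 + 2 + 2 + 2
That's 3 in total.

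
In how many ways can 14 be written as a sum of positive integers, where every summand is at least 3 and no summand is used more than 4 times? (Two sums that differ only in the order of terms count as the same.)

13

Enumerating:
14
11,3
10,4
9,5
8,6
8,3,3
7,7
7,4,3
6,5,3
6,4,4
5,5,4
5,3,3,3
4,4,3,3
Counting gives 13.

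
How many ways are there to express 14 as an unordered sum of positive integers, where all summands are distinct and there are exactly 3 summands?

Listing the qualifying partitions of 14:
11, 2, 1
10, 3, 1
9, 4, 1
9, 3, 2
8, 5, 1
8, 4, 2
7, 6, 1
7, 5, 2
7, 4, 3
6, 5, 3
That's 10 in total.

10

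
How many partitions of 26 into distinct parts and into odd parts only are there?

Listing the qualifying partitions of 26:
1, 25
3, 23
5, 21
7, 19
9, 17
1, 3, 5, 17
11, 15
1, 3, 7, 15
1, 3, 9, 13
1, 5, 7, 13
1, 5, 9, 11
3, 5, 7, 11

12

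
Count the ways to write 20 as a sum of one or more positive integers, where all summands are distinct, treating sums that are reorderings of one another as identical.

A partial list (first 12 by largest part):
20
19 + 1
18 + 2
17 + 3
17 + 2 + 1
16 + 4
16 + 3 + 1
15 + 5
15 + 4 + 1
15 + 3 + 2
14 + 6
14 + 5 + 1
…and 52 more, for 64 total.

64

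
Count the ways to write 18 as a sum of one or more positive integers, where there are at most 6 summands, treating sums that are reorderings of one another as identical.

199

Counting exhaustively, 199 partitions satisfy the conditions.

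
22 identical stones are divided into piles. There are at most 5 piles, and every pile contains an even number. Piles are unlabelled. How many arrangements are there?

37

There are too many to list fully; the first 12 (by largest part) are:
22
2+20
4+18
2+2+18
6+16
2+4+16
2+2+2+16
8+14
2+6+14
4+4+14
2+2+4+14
2+2+2+2+14
…and 25 more, for 37 total.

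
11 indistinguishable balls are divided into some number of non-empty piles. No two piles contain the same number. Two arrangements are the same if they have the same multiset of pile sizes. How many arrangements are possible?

Enumerating:
11
10, 1
9, 2
8, 3
8, 2, 1
7, 4
7, 3, 1
6, 5
6, 4, 1
6, 3, 2
5, 4, 2
5, 3, 2, 1
Counting gives 12.

12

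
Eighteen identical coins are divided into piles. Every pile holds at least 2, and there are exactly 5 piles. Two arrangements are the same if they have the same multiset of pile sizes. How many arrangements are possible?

Listing the qualifying partitions of 18:
2 + 2 + 2 + 2 + 10
2 + 2 + 2 + 3 + 9
2 + 2 + 2 + 4 + 8
2 + 2 + 3 + 3 + 8
2 + 2 + 2 + 5 + 7
2 + 2 + 3 + 4 + 7
2 + 3 + 3 + 3 + 7
2 + 2 + 2 + 6 + 6
2 + 2 + 3 + 5 + 6
2 + 2 + 4 + 4 + 6
2 + 3 + 3 + 4 + 6
3 + 3 + 3 + 3 + 6
2 + 2 + 4 + 5 + 5
2 + 3 + 3 + 5 + 5
2 + 3 + 4 + 4 + 5
3 + 3 + 3 + 4 + 5
2 + 4 + 4 + 4 + 4
3 + 3 + 4 + 4 + 4
Counting gives 18.

18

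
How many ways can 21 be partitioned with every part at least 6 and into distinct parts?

7

They are:
21
15 + 6
14 + 7
13 + 8
12 + 9
11 + 10
8 + 7 + 6
Counting gives 7.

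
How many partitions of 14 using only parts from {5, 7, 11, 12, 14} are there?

Enumerating:
14
7+7
Counting gives 2.

2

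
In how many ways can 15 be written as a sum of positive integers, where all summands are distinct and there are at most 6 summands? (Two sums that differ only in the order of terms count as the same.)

27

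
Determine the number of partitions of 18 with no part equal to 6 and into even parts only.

They are:
18
2 + 16
4 + 14
2 + 2 + 14
2 + 4 + 12
2 + 2 + 2 + 12
8 + 10
4 + 4 + 10
2 + 2 + 4 + 10
2 + 2 + 2 + 2 + 10
2 + 8 + 8
2 + 4 + 4 + 8
2 + 2 + 2 + 4 + 8
2 + 2 + 2 + 2 + 2 + 8
2 + 4 + 4 + 4 + 4
2 + 2 + 2 + 4 + 4 + 4
2 + 2 + 2 + 2 + 2 + 4 + 4
2 + 2 + 2 + 2 + 2 + 2 + 2 + 4
2 + 2 + 2 + 2 + 2 + 2 + 2 + 2 + 2
Counting gives 19.

19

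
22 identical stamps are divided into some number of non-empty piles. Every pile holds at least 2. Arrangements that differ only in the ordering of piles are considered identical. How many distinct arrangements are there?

210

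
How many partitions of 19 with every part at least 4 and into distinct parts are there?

The partitions of 19 that satisfy the conditions:
19
15+4
14+5
13+6
12+7
11+8
10+9
10+5+4
9+6+4
8+7+4
8+6+5
That's 11 in total.

11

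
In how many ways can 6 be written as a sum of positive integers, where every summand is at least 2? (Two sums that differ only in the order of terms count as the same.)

4

Listing the qualifying partitions of 6:
6
4, 2
3, 3
2, 2, 2
That's 4 in total.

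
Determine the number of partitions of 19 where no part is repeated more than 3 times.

258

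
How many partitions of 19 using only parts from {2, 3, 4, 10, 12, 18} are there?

Listing the qualifying partitions of 19:
12, 4, 3
12, 3, 2, 2
10, 4, 3, 2
10, 3, 3, 3
10, 3, 2, 2, 2
4, 4, 4, 4, 3
4, 4, 4, 3, 2, 2
4, 4, 3, 3, 3, 2
4, 4, 3, 2, 2, 2, 2
4, 3, 3, 3, 3, 3
4, 3, 3, 3, 2, 2, 2
4, 3, 2, 2, 2, 2, 2, 2
3, 3, 3, 3, 3, 2, 2
3, 3, 3, 2, 2, 2, 2, 2
3, 2, 2, 2, 2, 2, 2, 2, 2

15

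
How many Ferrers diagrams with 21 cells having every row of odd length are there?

76

Counting exhaustively, 76 partitions satisfy the conditions.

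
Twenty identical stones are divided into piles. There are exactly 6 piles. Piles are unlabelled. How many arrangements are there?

90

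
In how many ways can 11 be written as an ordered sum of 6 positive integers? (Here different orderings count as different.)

252

By stars and bars with positive parts, the count is C(10,5) = 252.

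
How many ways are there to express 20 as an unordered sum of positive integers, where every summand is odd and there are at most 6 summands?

34

There are too many to list fully; the first 12 (by largest part) are:
19,1
17,3
17,1,1,1
15,5
15,3,1,1
15,1,1,1,1,1
13,7
13,5,1,1
13,3,3,1
13,3,1,1,1,1
11,9
11,7,1,1
…and 22 more, for 34 total.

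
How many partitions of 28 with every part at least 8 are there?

12

The partitions of 28 that satisfy the conditions:
28
20 + 8
19 + 9
18 + 10
17 + 11
16 + 12
15 + 13
14 + 14
12 + 8 + 8
11 + 9 + 8
10 + 10 + 8
10 + 9 + 9
Counting gives 12.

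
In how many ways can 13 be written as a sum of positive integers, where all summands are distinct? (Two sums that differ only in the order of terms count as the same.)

18

Listing the qualifying partitions of 13:
13
12, 1
11, 2
10, 3
10, 2, 1
9, 4
9, 3, 1
8, 5
8, 4, 1
8, 3, 2
7, 6
7, 5, 1
7, 4, 2
7, 3, 2, 1
6, 5, 2
6, 4, 3
6, 4, 2, 1
5, 4, 3, 1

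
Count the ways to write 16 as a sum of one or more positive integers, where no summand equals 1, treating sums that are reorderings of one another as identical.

55

There are too many to list fully; the first 12 (by largest part) are:
16
14+2
13+3
12+4
12+2+2
11+5
11+3+2
10+6
10+4+2
10+3+3
10+2+2+2
9+7
…and 43 more, for 55 total.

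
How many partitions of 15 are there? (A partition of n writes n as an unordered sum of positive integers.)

Direct enumeration gives 176 partitions.

176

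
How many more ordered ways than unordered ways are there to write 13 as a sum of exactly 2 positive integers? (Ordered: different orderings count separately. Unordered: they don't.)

6

Compositions: C(12,1) = 12.
Partitions of 13 into exactly 2 parts: 6.
Difference: 12 − 6 = 6.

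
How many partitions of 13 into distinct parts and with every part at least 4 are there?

4

The partitions of 13 that satisfy the conditions:
13
4, 9
5, 8
6, 7
That's 4 in total.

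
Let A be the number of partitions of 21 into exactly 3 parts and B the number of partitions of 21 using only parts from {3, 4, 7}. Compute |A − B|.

Partitions of 21 into exactly 3 parts: 37.
Partitions of 21 using only parts from {3, 4, 7}: 5.
|37 − 5| = 32.

32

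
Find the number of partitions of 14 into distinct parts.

22

Enumerating:
14
13,1
12,2
11,3
11,2,1
10,4
10,3,1
9,5
9,4,1
9,3,2
8,6
8,5,1
8,4,2
8,3,2,1
7,6,1
7,5,2
7,4,3
7,4,2,1
6,5,3
6,5,2,1
6,4,3,1
5,4,3,2
That's 22 in total.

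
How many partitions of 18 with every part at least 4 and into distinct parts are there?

9

Listing the qualifying partitions of 18:
18
14 + 4
13 + 5
12 + 6
11 + 7
10 + 8
9 + 5 + 4
8 + 6 + 4
7 + 6 + 5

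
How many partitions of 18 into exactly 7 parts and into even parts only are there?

Enumerating:
6,2,2,2,2,2,2
4,4,2,2,2,2,2
Counting gives 2.

2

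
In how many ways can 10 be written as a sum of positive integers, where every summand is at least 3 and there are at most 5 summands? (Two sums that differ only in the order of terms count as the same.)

Listing the qualifying partitions of 10:
10
7+3
6+4
5+5
4+3+3

5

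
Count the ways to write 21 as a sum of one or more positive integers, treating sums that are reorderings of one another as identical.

Systematic enumeration (by largest part, then next-largest, …) yields 792.

792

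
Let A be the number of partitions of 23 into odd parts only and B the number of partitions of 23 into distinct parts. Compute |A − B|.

Partitions of 23 into odd parts only: 104.
Partitions of 23 into distinct parts: 104.
|104 − 104| = 0.

0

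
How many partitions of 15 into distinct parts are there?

There are too many to list fully; the first 12 (by largest part) are:
15
1,14
2,13
3,12
1,2,12
4,11
1,3,11
5,10
1,4,10
2,3,10
6,9
1,5,9
…and 15 more, for 27 total.

27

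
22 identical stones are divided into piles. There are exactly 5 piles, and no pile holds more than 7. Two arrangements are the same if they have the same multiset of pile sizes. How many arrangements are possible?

A partial list (first 12 by largest part):
7 + 7 + 6 + 1 + 1
7 + 7 + 5 + 2 + 1
7 + 7 + 4 + 3 + 1
7 + 7 + 4 + 2 + 2
7 + 7 + 3 + 3 + 2
7 + 6 + 6 + 2 + 1
7 + 6 + 5 + 3 + 1
7 + 6 + 5 + 2 + 2
7 + 6 + 4 + 4 + 1
7 + 6 + 4 + 3 + 2
7 + 6 + 3 + 3 + 3
7 + 5 + 5 + 4 + 1
…and 18 more, for 30 total.

30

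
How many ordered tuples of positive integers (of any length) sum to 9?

256

Each of the 8 gaps between 9 units is either a break or not: 2^8 = 256.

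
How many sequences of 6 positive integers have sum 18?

6188

By stars and bars with positive parts, the count is C(17,5) = 6188.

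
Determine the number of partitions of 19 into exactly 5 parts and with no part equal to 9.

61

There are too many to list fully; the first 12 (by largest part) are:
15+1+1+1+1
14+2+1+1+1
13+3+1+1+1
13+2+2+1+1
12+4+1+1+1
12+3+2+1+1
12+2+2+2+1
11+5+1+1+1
11+4+2+1+1
11+3+3+1+1
11+3+2+2+1
11+2+2+2+2
…and 49 more, for 61 total.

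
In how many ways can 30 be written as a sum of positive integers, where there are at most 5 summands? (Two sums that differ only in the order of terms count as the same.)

Direct enumeration gives 674 partitions.

674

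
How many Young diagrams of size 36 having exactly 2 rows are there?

Listing the qualifying partitions of 36:
35+1
34+2
33+3
32+4
31+5
30+6
29+7
28+8
27+9
26+10
25+11
24+12
23+13
22+14
21+15
20+16
19+17
18+18

18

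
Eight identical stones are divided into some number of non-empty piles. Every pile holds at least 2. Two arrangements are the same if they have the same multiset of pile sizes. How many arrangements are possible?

The partitions of 8 that satisfy the conditions:
8
6, 2
5, 3
4, 4
4, 2, 2
3, 3, 2
2, 2, 2, 2

7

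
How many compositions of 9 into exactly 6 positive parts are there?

A composition of 9 into 6 positive parts is chosen by placing 5 dividers among the 8 gaps between 9 units: C(8,5) = 56.

56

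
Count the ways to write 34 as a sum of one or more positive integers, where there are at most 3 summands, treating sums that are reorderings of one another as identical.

Direct enumeration gives 114 partitions.

114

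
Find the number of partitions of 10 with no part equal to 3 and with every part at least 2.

The partitions of 10 that satisfy the conditions:
10
8+2
6+4
6+2+2
5+5
4+4+2
4+2+2+2
2+2+2+2+2
Counting gives 8.

8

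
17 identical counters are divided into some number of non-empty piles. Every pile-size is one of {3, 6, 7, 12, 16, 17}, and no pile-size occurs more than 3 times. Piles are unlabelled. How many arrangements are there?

2

Listing the qualifying partitions of 17:
17
3,7,7
That's 2 in total.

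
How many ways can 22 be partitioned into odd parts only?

89

Enumerating by decreasing first part gives 89 partitions in all.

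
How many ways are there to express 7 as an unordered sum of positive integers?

The partitions of 7 that satisfy the conditions:
7
1 + 6
2 + 5
1 + 1 + 5
3 + 4
1 + 2 + 4
1 + 1 + 1 + 4
1 + 3 + 3
2 + 2 + 3
1 + 1 + 2 + 3
1 + 1 + 1 + 1 + 3
1 + 2 + 2 + 2
1 + 1 + 1 + 2 + 2
1 + 1 + 1 + 1 + 1 + 2
1 + 1 + 1 + 1 + 1 + 1 + 1
That's 15 in total.

15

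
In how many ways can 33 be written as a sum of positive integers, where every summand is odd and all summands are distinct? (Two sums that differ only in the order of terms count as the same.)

The partitions of 33 that satisfy the conditions:
33
1,3,29
1,5,27
1,7,25
3,5,25
1,9,23
3,7,23
1,11,21
3,9,21
5,7,21
1,13,19
3,11,19
5,9,19
1,15,17
3,13,17
5,11,17
7,9,17
1,3,5,7,17
5,13,15
7,11,15
1,3,5,9,15
9,11,13
1,3,5,11,13
1,3,7,9,13
1,5,7,9,11
Counting gives 25.

25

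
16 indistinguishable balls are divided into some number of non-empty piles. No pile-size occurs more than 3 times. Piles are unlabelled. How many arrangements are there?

132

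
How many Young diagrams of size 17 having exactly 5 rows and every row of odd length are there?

Enumerating:
13 + 1 + 1 + 1 + 1
11 + 3 + 1 + 1 + 1
9 + 5 + 1 + 1 + 1
9 + 3 + 3 + 1 + 1
7 + 7 + 1 + 1 + 1
7 + 5 + 3 + 1 + 1
7 + 3 + 3 + 3 + 1
5 + 5 + 5 + 1 + 1
5 + 5 + 3 + 3 + 1
5 + 3 + 3 + 3 + 3

10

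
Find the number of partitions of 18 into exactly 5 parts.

57

A partial list (first 12 by largest part):
14 + 1 + 1 + 1 + 1
13 + 2 + 1 + 1 + 1
12 + 3 + 1 + 1 + 1
12 + 2 + 2 + 1 + 1
11 + 4 + 1 + 1 + 1
11 + 3 + 2 + 1 + 1
11 + 2 + 2 + 2 + 1
10 + 5 + 1 + 1 + 1
10 + 4 + 2 + 1 + 1
10 + 3 + 3 + 1 + 1
10 + 3 + 2 + 2 + 1
10 + 2 + 2 + 2 + 2
…and 45 more, for 57 total.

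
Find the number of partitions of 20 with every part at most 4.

108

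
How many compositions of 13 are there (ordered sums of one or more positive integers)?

4096

Each of the 12 gaps between 13 units is either a break or not: 2^12 = 4096.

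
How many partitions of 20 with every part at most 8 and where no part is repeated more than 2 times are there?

95

There are 95 such partitions.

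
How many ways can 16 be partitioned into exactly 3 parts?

21

Enumerating:
1,1,14
1,2,13
1,3,12
2,2,12
1,4,11
2,3,11
1,5,10
2,4,10
3,3,10
1,6,9
2,5,9
3,4,9
1,7,8
2,6,8
3,5,8
4,4,8
2,7,7
3,6,7
4,5,7
4,6,6
5,5,6
That's 21 in total.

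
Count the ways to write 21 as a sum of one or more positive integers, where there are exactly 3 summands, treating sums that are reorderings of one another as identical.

A partial list (first 12 by largest part):
1+1+19
1+2+18
1+3+17
2+2+17
1+4+16
2+3+16
1+5+15
2+4+15
3+3+15
1+6+14
2+5+14
3+4+14
…and 25 more, for 37 total.

37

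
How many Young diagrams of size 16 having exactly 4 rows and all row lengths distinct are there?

9

Enumerating:
10 + 3 + 2 + 1
9 + 4 + 2 + 1
8 + 5 + 2 + 1
8 + 4 + 3 + 1
7 + 6 + 2 + 1
7 + 5 + 3 + 1
7 + 4 + 3 + 2
6 + 5 + 4 + 1
6 + 5 + 3 + 2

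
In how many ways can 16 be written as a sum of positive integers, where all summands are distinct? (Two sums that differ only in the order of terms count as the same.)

32

There are too many to list fully; the first 12 (by largest part) are:
16
15, 1
14, 2
13, 3
13, 2, 1
12, 4
12, 3, 1
11, 5
11, 4, 1
11, 3, 2
10, 6
10, 5, 1
…and 20 more, for 32 total.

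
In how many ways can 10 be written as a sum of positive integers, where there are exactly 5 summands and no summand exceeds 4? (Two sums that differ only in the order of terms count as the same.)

5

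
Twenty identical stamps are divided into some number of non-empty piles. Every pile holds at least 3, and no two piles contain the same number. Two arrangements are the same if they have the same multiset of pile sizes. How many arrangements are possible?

20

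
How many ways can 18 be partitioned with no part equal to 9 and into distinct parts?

There are too many to list fully; the first 12 (by largest part) are:
18
17, 1
16, 2
15, 3
15, 2, 1
14, 4
14, 3, 1
13, 5
13, 4, 1
13, 3, 2
12, 6
12, 5, 1
…and 27 more, for 39 total.

39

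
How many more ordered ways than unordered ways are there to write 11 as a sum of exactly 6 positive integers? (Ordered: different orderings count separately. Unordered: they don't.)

245

Compositions: C(10,5) = 252.
Unordered (partitions into 6 parts): 7.
Difference: 252 − 7 = 245.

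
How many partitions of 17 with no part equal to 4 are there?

Enumerating by decreasing first part gives 196 partitions in all.

196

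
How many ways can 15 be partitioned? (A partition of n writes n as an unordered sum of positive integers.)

Systematic enumeration (by largest part, then next-largest, …) yields 176.

176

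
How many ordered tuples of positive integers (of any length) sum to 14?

8192

The number of compositions of n is 2^(n−1); here 2^13 = 8192.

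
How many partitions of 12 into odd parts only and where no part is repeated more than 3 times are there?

Listing the qualifying partitions of 12:
11, 1
9, 3
9, 1, 1, 1
7, 5
7, 3, 1, 1
5, 5, 1, 1
5, 3, 3, 1
3, 3, 3, 1, 1, 1
That's 8 in total.

8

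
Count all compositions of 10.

The number of compositions of n is 2^(n−1); here 2^9 = 512.

512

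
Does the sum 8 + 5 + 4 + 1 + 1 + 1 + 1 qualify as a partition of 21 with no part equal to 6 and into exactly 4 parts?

No

The parts sum to 21, and the condition 'there are exactly 4 summands' is violated.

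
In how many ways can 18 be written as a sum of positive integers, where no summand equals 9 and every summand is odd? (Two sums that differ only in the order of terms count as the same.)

There are too many to list fully; the first 12 (by largest part) are:
17 + 1
15 + 3
15 + 1 + 1 + 1
13 + 5
13 + 3 + 1 + 1
13 + 1 + 1 + 1 + 1 + 1
11 + 7
11 + 5 + 1 + 1
11 + 3 + 3 + 1
11 + 3 + 1 + 1 + 1 + 1
11 + 1 + 1 + 1 + 1 + 1 + 1 + 1
7 + 7 + 3 + 1
…and 26 more, for 38 total.

38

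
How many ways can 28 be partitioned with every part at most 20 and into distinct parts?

203

Counting exhaustively, 203 partitions satisfy the conditions.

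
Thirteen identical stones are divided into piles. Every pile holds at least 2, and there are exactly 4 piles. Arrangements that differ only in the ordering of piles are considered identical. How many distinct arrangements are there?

6

Enumerating:
7, 2, 2, 2
6, 3, 2, 2
5, 4, 2, 2
5, 3, 3, 2
4, 4, 3, 2
4, 3, 3, 3
That's 6 in total.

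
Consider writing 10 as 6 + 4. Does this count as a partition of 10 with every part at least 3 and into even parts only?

Yes

The parts sum to 10, and the condition 'every summand is at least 3' holds; the condition 'every summand is even' holds.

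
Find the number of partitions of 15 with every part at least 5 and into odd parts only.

2

Enumerating:
15
5 + 5 + 5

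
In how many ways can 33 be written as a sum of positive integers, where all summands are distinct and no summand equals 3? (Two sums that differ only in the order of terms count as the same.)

Direct enumeration gives 269 partitions.

269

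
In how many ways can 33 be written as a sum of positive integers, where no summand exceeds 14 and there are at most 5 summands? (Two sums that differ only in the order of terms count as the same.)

408

Enumerating by decreasing first part gives 408 partitions in all.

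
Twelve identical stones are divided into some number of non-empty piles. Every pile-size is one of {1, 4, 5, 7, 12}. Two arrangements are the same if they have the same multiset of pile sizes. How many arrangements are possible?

11

They are:
12
5,7
1,4,7
1,1,1,1,1,7
1,1,5,5
1,1,1,4,5
1,1,1,1,1,1,1,5
4,4,4
1,1,1,1,4,4
1,1,1,1,1,1,1,1,4
1,1,1,1,1,1,1,1,1,1,1,1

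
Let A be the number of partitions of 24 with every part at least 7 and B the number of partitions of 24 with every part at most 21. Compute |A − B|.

Partitions of 24 with every part at least 7: 10.
Partitions of 24 with every part at most 21: 1571.
|10 − 1571| = 1561.

1561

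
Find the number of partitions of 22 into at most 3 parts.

There are too many to list fully; the first 12 (by largest part) are:
22
21, 1
20, 2
20, 1, 1
19, 3
19, 2, 1
18, 4
18, 3, 1
18, 2, 2
17, 5
17, 4, 1
17, 3, 2
…and 40 more, for 52 total.

52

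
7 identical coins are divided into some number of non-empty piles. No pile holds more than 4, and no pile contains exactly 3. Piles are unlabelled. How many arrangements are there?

They are:
4 + 2 + 1
4 + 1 + 1 + 1
2 + 2 + 2 + 1
2 + 2 + 1 + 1 + 1
2 + 1 + 1 + 1 + 1 + 1
1 + 1 + 1 + 1 + 1 + 1 + 1
That's 6 in total.

6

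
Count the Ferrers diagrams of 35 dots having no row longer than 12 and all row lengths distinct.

118

Enumerating by decreasing first part gives 118 partitions in all.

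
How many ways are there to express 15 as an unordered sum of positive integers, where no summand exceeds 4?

54

A partial list (first 12 by largest part):
4+4+4+3
4+4+4+2+1
4+4+4+1+1+1
4+4+3+3+1
4+4+3+2+2
4+4+3+2+1+1
4+4+3+1+1+1+1
4+4+2+2+2+1
4+4+2+2+1+1+1
4+4+2+1+1+1+1+1
4+4+1+1+1+1+1+1+1
4+3+3+3+2
…and 42 more, for 54 total.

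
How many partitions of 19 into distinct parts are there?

A partial list (first 12 by largest part):
19
18+1
17+2
16+3
16+2+1
15+4
15+3+1
14+5
14+4+1
14+3+2
13+6
13+5+1
…and 42 more, for 54 total.

54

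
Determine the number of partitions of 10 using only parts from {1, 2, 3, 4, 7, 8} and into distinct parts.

4

Enumerating:
2+8
3+7
1+2+7
1+2+3+4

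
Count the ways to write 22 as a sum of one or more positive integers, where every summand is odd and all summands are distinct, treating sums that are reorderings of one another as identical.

The partitions of 22 that satisfy the conditions:
21, 1
19, 3
17, 5
15, 7
13, 9
13, 5, 3, 1
11, 7, 3, 1
9, 7, 5, 1
Counting gives 8.

8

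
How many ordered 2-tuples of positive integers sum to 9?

8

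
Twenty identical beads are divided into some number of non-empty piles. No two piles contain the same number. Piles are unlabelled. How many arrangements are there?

64

A partial list (first 12 by largest part):
20
1,19
2,18
3,17
1,2,17
4,16
1,3,16
5,15
1,4,15
2,3,15
6,14
1,5,14
…and 52 more, for 64 total.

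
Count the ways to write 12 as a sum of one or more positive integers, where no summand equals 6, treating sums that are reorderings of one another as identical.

66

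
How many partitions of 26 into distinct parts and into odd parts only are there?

12

The partitions of 26 that satisfy the conditions:
25,1
23,3
21,5
19,7
17,9
17,5,3,1
15,11
15,7,3,1
13,9,3,1
13,7,5,1
11,9,5,1
11,7,5,3
Counting gives 12.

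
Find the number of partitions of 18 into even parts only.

There are too many to list fully; the first 12 (by largest part) are:
18
16,2
14,4
14,2,2
12,6
12,4,2
12,2,2,2
10,8
10,6,2
10,4,4
10,4,2,2
10,2,2,2,2
…and 18 more, for 30 total.

30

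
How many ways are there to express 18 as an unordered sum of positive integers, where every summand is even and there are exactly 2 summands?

4

They are:
2 + 16
4 + 14
6 + 12
8 + 10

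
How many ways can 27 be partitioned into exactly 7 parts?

364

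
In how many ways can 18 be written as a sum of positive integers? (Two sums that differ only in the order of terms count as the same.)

385

Counting exhaustively, 385 partitions satisfy the conditions.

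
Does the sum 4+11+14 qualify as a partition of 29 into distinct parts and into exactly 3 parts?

Yes

The parts sum to 29, and the condition 'all summands are distinct' holds; the condition 'there are exactly 3 summands' holds.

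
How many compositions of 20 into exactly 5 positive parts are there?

A composition of 20 into 5 positive parts is chosen by placing 4 dividers among the 19 gaps between 20 units: C(19,4) = 3876.

3876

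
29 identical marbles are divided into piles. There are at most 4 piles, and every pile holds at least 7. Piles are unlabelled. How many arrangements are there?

Listing the qualifying partitions of 29:
29
7,22
8,21
9,20
10,19
11,18
12,17
13,16
14,15
7,7,15
7,8,14
7,9,13
8,8,13
7,10,12
8,9,12
7,11,11
8,10,11
9,9,11
9,10,10
7,7,7,8
That's 20 in total.

20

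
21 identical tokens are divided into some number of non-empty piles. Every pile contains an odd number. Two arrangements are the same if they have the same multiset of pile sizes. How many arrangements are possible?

Systematic enumeration (by largest part, then next-largest, …) yields 76.

76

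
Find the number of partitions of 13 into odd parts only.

18

The partitions of 13 that satisfy the conditions:
13
1,1,11
1,3,9
1,1,1,1,9
1,5,7
3,3,7
1,1,1,3,7
1,1,1,1,1,1,7
3,5,5
1,1,1,5,5
1,1,3,3,5
1,1,1,1,1,3,5
1,1,1,1,1,1,1,1,5
1,3,3,3,3
1,1,1,1,3,3,3
1,1,1,1,1,1,1,3,3
1,1,1,1,1,1,1,1,1,1,3
1,1,1,1,1,1,1,1,1,1,1,1,1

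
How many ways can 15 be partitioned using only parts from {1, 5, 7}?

They are:
7,7,1
7,5,1,1,1
7,1,1,1,1,1,1,1,1
5,5,5
5,5,1,1,1,1,1
5,1,1,1,1,1,1,1,1,1,1
1,1,1,1,1,1,1,1,1,1,1,1,1,1,1
Counting gives 7.

7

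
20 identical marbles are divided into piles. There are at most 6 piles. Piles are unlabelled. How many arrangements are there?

Direct enumeration gives 282 partitions.

282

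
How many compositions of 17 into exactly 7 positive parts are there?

Place 6 bars in the 16 internal gaps of a row of 17 dots: C(16,6) = 8008.

8008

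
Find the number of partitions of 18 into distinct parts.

There are too many to list fully; the first 12 (by largest part) are:
18
17,1
16,2
15,3
15,2,1
14,4
14,3,1
13,5
13,4,1
13,3,2
12,6
12,5,1
…and 34 more, for 46 total.

46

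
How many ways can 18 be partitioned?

385

Systematic enumeration (by largest part, then next-largest, …) yields 385.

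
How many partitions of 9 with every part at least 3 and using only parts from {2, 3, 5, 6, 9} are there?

3

They are:
9
3+6
3+3+3
Counting gives 3.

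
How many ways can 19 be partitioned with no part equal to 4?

Counting exhaustively, 314 partitions satisfy the conditions.

314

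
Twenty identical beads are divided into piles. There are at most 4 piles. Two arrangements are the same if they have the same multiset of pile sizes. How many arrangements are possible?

108

Systematic enumeration (by largest part, then next-largest, …) yields 108.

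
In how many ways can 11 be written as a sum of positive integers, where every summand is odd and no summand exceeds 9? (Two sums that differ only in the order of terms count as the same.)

Enumerating:
1 + 1 + 9
1 + 3 + 7
1 + 1 + 1 + 1 + 7
1 + 5 + 5
3 + 3 + 5
1 + 1 + 1 + 3 + 5
1 + 1 + 1 + 1 + 1 + 1 + 5
1 + 1 + 3 + 3 + 3
1 + 1 + 1 + 1 + 1 + 3 + 3
1 + 1 + 1 + 1 + 1 + 1 + 1 + 1 + 3
1 + 1 + 1 + 1 + 1 + 1 + 1 + 1 + 1 + 1 + 1

11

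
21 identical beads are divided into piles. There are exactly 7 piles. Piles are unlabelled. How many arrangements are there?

105

Enumerating by decreasing first part gives 105 partitions in all.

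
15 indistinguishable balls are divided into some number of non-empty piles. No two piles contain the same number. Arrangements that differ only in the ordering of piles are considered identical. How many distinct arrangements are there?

27

There are too many to list fully; the first 12 (by largest part) are:
15
14+1
13+2
12+3
12+2+1
11+4
11+3+1
10+5
10+4+1
10+3+2
9+6
9+5+1
…and 15 more, for 27 total.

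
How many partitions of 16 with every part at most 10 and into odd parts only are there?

A partial list (first 12 by largest part):
9, 7
9, 5, 1, 1
9, 3, 3, 1
9, 3, 1, 1, 1, 1
9, 1, 1, 1, 1, 1, 1, 1
7, 7, 1, 1
7, 5, 3, 1
7, 5, 1, 1, 1, 1
7, 3, 3, 3
7, 3, 3, 1, 1, 1
7, 3, 1, 1, 1, 1, 1, 1
7, 1, 1, 1, 1, 1, 1, 1, 1, 1
…and 14 more, for 26 total.

26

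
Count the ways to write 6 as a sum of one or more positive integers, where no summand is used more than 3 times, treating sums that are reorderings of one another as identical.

Listing the qualifying partitions of 6:
6
5,1
4,2
4,1,1
3,3
3,2,1
3,1,1,1
2,2,2
2,2,1,1
Counting gives 9.

9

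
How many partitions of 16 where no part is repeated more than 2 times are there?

89

Direct enumeration gives 89 partitions.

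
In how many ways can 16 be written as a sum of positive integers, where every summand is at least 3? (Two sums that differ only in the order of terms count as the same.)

They are:
16
13 + 3
12 + 4
11 + 5
10 + 6
10 + 3 + 3
9 + 7
9 + 4 + 3
8 + 8
8 + 5 + 3
8 + 4 + 4
7 + 6 + 3
7 + 5 + 4
7 + 3 + 3 + 3
6 + 6 + 4
6 + 5 + 5
6 + 4 + 3 + 3
5 + 5 + 3 + 3
5 + 4 + 4 + 3
4 + 4 + 4 + 4
4 + 3 + 3 + 3 + 3

21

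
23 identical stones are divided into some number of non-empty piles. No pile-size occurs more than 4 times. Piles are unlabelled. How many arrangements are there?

769

Systematic enumeration (by largest part, then next-largest, …) yields 769.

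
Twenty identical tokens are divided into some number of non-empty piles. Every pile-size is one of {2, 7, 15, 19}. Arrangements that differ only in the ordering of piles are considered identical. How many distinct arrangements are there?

The partitions of 20 that satisfy the conditions:
7 + 7 + 2 + 2 + 2
2 + 2 + 2 + 2 + 2 + 2 + 2 + 2 + 2 + 2

2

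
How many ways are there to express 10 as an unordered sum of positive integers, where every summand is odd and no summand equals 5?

The partitions of 10 that satisfy the conditions:
9,1
7,3
7,1,1,1
3,3,3,1
3,3,1,1,1,1
3,1,1,1,1,1,1,1
1,1,1,1,1,1,1,1,1,1

7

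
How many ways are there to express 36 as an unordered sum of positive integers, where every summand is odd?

668

Systematic enumeration (by largest part, then next-largest, …) yields 668.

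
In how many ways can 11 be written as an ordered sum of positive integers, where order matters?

There are 10 gaps and each independently is a cut or not, giving 2^10 = 1024.

1024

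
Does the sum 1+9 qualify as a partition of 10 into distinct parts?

The parts sum to 10, and the condition 'all summands are distinct' holds.

Yes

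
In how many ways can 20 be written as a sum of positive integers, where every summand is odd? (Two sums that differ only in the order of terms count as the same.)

A partial list (first 12 by largest part):
19+1
17+3
17+1+1+1
15+5
15+3+1+1
15+1+1+1+1+1
13+7
13+5+1+1
13+3+3+1
13+3+1+1+1+1
13+1+1+1+1+1+1+1
11+9
…and 52 more, for 64 total.

64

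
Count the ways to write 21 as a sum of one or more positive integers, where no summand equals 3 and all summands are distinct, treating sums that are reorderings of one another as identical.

A partial list (first 12 by largest part):
21
20,1
19,2
18,2,1
17,4
16,5
16,4,1
15,6
15,5,1
15,4,2
14,7
14,6,1
…and 35 more, for 47 total.

47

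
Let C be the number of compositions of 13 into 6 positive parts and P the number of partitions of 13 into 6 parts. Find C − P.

778

Compositions: C(12,5) = 792.
Unordered (partitions into 6 parts): 14.
Difference: 792 − 14 = 778.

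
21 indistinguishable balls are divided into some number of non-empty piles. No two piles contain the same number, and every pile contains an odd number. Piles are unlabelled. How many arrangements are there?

8

Enumerating:
21
1 + 3 + 17
1 + 5 + 15
1 + 7 + 13
3 + 5 + 13
1 + 9 + 11
3 + 7 + 11
5 + 7 + 9
That's 8 in total.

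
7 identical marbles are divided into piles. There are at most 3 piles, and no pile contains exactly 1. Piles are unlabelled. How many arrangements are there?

They are:
7
5, 2
4, 3
3, 2, 2
That's 4 in total.

4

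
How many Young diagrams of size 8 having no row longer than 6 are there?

20

Enumerating:
6+2
6+1+1
5+3
5+2+1
5+1+1+1
4+4
4+3+1
4+2+2
4+2+1+1
4+1+1+1+1
3+3+2
3+3+1+1
3+2+2+1
3+2+1+1+1
3+1+1+1+1+1
2+2+2+2
2+2+2+1+1
2+2+1+1+1+1
2+1+1+1+1+1+1
1+1+1+1+1+1+1+1
That's 20 in total.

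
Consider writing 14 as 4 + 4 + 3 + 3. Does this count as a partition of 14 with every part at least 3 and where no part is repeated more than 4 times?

Yes

The parts sum to 14, and the condition 'every summand is at least 3' holds; the condition 'no summand is used more than 4 times' holds.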